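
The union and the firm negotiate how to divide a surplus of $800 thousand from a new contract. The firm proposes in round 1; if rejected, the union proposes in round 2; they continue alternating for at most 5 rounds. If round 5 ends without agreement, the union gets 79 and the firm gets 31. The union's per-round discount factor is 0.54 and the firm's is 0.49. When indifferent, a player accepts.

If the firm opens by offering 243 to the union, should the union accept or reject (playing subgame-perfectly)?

Reject

Round 5 (the firm proposes): the union gets 79 if talks fail, so the firm offers 79 and keeps 721.
Round 4 (the union proposes): the firm can get 721 next round, worth 0.49 × 721 = 353.29 now. The union offers 353.29 and keeps 800 − 353.29 = 446.71.
Round 3 (the firm proposes): the union can get 446.71 next round, worth 0.54 × 446.71 = 241.2234 now; the firm offers that and keeps 558.7766.
Round 2 (the union proposes): the firm can get 558.7766 next round, worth 0.49 × 558.7766 = 273.800534 now. The union offers 273.800534 and keeps 800 − 273.800534 = 526.199466.
So by rejecting in round 1, the union gets 526.199466 next round, worth 0.54 × 526.199466 = 284.14771164 now.
Offer 243 < 284.14771164, so the union rejects.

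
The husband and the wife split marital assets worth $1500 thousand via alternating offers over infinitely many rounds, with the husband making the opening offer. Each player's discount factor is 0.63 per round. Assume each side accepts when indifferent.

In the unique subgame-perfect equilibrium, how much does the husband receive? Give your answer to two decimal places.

920.25

In a stationary SPE each proposer offers the other exactly their discounted continuation value.
If the husband keeps x when proposing and the wife keeps y when proposing, then x = 1500 − 0.63y and y = 1500 − 0.63x.
Solving: x = 1500(1 − 0.63) / (1 − 0.63·0.63) = 555 / 0.6031 ≈ 920.2454.
The wife gets 1500 − 920.2454 ≈ 579.7546.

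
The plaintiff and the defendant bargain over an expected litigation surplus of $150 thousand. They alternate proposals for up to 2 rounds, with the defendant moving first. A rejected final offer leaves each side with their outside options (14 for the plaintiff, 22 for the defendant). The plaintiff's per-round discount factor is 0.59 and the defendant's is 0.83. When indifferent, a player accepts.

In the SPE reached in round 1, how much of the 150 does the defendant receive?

74.48

Round 2 (the plaintiff proposes): the defendant gets 22 if talks fail, so the plaintiff offers 22 and keeps 128.
Round 1 (the defendant proposes): the plaintiff can get 128 next round, worth 0.59 × 128 = 75.52 now; the defendant offers that and keeps 74.48.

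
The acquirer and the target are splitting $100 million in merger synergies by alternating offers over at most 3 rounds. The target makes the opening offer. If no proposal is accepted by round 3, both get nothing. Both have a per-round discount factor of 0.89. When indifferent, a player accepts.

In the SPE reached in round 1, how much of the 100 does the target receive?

By backward induction:
Round 3 (the target proposes): rejection yields 0 for the acquirer; the target offers 0 and keeps 100.
Round 2 (the acquirer proposes): the target can get 100 next round, worth 0.89 × 100 = 89 now. The acquirer offers 89 and keeps 100 − 89 = 11.
Round 1 (the target proposes): the acquirer can get 11 next round, worth 0.89 × 11 = 9.79 now; the target offers that and keeps 90.21.

90.21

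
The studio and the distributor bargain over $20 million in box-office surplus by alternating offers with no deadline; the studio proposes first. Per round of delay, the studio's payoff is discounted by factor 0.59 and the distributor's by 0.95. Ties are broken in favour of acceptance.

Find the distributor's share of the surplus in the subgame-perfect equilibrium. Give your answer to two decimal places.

Let x be the studio's share when the studio proposes and y be the distributor's share when the distributor proposes.
The distributor accepts iff offered ≥ 0.95·y, so x = 20 − 0.95y. Symmetrically y = 20 − 0.59x.
Substituting: x = 20 − 0.95(20 − 0.59x), giving x(1 − 0.59·0.95) = 20(1 − 0.95).
So x = 20 × 0.05 / 0.4395 ≈ 2.2753, and the distributor receives 20 − x ≈ 17.7247.

17.72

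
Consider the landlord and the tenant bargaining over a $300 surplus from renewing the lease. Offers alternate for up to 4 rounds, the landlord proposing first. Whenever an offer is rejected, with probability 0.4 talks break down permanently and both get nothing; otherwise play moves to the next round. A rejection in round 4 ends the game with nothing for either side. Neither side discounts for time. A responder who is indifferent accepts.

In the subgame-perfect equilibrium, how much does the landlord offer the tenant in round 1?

136.8

By backward induction:
Round 4 (the tenant proposes): rejection yields 0 for the landlord; the tenant offers 0 and keeps 300.
Round 3 (the landlord proposes): rejecting gives the tenant an expected 0.6 × 300 = 180, so the landlord offers 180, keeping 120.
Round 2 (the tenant proposes): rejecting gives the landlord an expected 0.6 × 120 = 72; the tenant offers that and keeps 228.
Round 1 (the landlord proposes): rejecting gives the tenant an expected 0.6 × 228 = 136.8, so the landlord offers 136.8, keeping 163.2.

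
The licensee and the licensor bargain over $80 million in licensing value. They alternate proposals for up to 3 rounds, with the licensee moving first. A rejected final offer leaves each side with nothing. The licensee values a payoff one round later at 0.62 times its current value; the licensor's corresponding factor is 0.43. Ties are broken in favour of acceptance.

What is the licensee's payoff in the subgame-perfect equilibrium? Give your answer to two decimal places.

Round 3 (the licensee proposes): the licensor will accept anything ≥ 0, so the licensee offers 0 and keeps 80.
Round 2 (the licensor proposes): the licensee can get 80 next round, worth 0.62 × 80 = 49.6 now; the licensor offers that and keeps 30.4.
Round 1 (the licensee proposes): the licensor can get 30.4 next round, worth 0.43 × 30.4 = 13.072 now. The licensee offers 13.072 and keeps 80 − 13.072 = 66.928.

66.93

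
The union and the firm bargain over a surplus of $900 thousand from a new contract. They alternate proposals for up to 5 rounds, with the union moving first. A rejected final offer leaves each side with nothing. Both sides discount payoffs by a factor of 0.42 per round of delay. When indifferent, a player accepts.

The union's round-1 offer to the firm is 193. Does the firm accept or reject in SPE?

Round 5 (the union proposes): the firm will accept anything ≥ 0, so the union offers 0 and keeps 900.
Round 4 (the firm proposes): the union can get 900 next round, worth 0.42 × 900 = 378 now; the firm offers that and keeps 522.
Round 3 (the union proposes): the firm can get 522 next round, worth 0.42 × 522 = 219.24 now. The union offers 219.24 and keeps 900 − 219.24 = 680.76.
Round 2 (the firm proposes): the union can get 680.76 next round, worth 0.42 × 680.76 = 285.9192 now; the firm offers that and keeps 614.0808.
So by rejecting in round 1, the firm gets 614.0808 next round, worth 0.42 × 614.0808 = 257.913936 now.
Offer 193 < 257.913936, so the firm rejects.

Reject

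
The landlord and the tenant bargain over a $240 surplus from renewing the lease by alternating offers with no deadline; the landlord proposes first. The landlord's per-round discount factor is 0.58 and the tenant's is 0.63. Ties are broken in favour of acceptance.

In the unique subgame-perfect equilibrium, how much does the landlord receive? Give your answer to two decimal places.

In a stationary SPE each proposer offers the other exactly their discounted continuation value.
If the landlord keeps x when proposing and the tenant keeps y when proposing, then x = 240 − 0.63y and y = 240 − 0.58x.
Solving: x = 240(1 − 0.63) / (1 − 0.58·0.63) = 88.8 / 0.6346 ≈ 139.9307.
The tenant gets 240 − 139.9307 ≈ 100.0693.

139.93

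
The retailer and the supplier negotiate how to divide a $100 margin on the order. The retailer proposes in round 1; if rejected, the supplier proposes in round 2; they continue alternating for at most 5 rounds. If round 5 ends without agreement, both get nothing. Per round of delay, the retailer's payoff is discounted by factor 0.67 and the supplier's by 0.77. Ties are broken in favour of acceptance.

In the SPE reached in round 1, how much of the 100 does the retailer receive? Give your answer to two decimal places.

Round 5 (the retailer proposes): the supplier will accept anything ≥ 0, so the retailer offers 0 and keeps 100.
Round 4 (the supplier proposes): the retailer can get 100 next round, worth 0.67 × 100 = 67 now; the supplier offers that and keeps 33.
Round 3 (the retailer proposes): the supplier can get 33 next round, worth 0.77 × 33 = 25.41 now; the retailer offers that and keeps 74.59.
Round 2 (the supplier proposes): the retailer can get 74.59 next round, worth 0.67 × 74.59 = 49.9753 now; the supplier offers that and keeps 50.0247.
Round 1 (the retailer proposes): the supplier can get 50.0247 next round, worth 0.77 × 50.0247 = 38.519019 now, so the retailer offers 38.519019, keeping 61.480981.

61.48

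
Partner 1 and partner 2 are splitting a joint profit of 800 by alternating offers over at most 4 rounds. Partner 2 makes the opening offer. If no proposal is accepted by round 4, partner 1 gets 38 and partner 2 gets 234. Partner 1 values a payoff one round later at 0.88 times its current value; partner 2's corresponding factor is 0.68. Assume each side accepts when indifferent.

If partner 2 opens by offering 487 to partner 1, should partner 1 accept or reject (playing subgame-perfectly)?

Reject

Work out partner 1's continuation value if the offer is rejected.
Round 4 (partner 1 proposes): partner 2 gets 234 if talks fail, so partner 1 offers 234 and keeps 566.
Round 3 (partner 2 proposes): partner 1 can get 566 next round, worth 0.88 × 566 = 498.08 now, so partner 2 offers 498.08, keeping 301.92.
Round 2 (partner 1 proposes): partner 2 can get 301.92 next round, worth 0.68 × 301.92 = 205.3056 now. Partner 1 offers 205.3056 and keeps 800 − 205.3056 = 594.6944.
So by rejecting in round 1, partner 1 gets 594.6944 next round, worth 0.88 × 594.6944 = 523.331072 now.
Offer 487 < 523.331072, so partner 1 rejects.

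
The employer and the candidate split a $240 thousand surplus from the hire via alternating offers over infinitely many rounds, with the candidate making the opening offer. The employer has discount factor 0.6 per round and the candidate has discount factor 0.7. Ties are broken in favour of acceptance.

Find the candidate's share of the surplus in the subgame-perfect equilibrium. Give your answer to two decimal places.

165.52

Let x be the candidate's share when the candidate proposes and y be the employer's share when the employer proposes.
The employer accepts iff offered ≥ 0.6·y, so x = 240 − 0.6y. Symmetrically y = 240 − 0.7x.
Substituting: x = 240 − 0.6(240 − 0.7x), giving x(1 − 0.7·0.6) = 240(1 − 0.6).
So x = 240 × 0.4 / 0.58 ≈ 165.5172, and the employer receives 240 − x ≈ 74.4828.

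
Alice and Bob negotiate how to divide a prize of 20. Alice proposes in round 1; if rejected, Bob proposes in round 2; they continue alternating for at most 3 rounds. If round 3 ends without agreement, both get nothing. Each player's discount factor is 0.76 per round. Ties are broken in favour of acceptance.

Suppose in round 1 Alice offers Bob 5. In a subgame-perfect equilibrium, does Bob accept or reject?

Accept

Work out Bob's continuation value if the offer is rejected.
Round 3 (Alice proposes): Bob will accept anything ≥ 0, so Alice offers 0 and keeps 20.
Round 2 (Bob proposes): Alice can get 20 next round, worth 0.76 × 20 = 15.2 now; Bob offers that and keeps 4.8.
So by rejecting in round 1, Bob gets 4.8 next round, worth 0.76 × 4.8 = 3.648 now.
Offer 5 ≥ 3.648, so Bob accepts.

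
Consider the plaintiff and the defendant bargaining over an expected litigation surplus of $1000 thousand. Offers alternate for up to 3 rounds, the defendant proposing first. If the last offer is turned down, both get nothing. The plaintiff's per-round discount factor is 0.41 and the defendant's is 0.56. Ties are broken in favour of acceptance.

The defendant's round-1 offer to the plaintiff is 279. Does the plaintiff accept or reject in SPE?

Accept

Round 3 (the defendant proposes): the plaintiff will accept anything ≥ 0, so the defendant offers 0 and keeps 1000.
Round 2 (the plaintiff proposes): the defendant can get 1000 next round, worth 0.56 × 1000 = 560 now; the plaintiff offers that and keeps 440.
So by rejecting in round 1, the plaintiff gets 440 next round, worth 0.41 × 440 = 180.4 now.
Offer 279 ≥ 180.4, so the plaintiff accepts.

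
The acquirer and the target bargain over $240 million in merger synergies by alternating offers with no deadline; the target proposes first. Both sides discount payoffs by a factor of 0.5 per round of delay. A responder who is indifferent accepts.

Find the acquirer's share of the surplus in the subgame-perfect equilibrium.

80

In a stationary SPE each proposer offers the other exactly their discounted continuation value.
If the target keeps x when proposing and the acquirer keeps y when proposing, then x = 240 − 0.5y and y = 240 − 0.5x.
Solving: x = 240(1 − 0.5) / (1 − 0.5·0.5) = 120 / 0.75 = 160.
The acquirer gets 240 − 160 = 80.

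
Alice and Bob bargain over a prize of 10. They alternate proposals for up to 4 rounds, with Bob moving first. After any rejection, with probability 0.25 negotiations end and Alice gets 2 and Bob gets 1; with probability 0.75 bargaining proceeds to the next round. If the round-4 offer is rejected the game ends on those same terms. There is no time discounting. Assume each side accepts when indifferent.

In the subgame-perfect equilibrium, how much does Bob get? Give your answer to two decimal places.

3.73

By backward induction:
Round 4 (Alice proposes): Bob gets 1 if talks fail, so Alice offers 1 and keeps 9.
Round 3 (Bob proposes): rejecting gives Alice an expected 0.75 × 9 + 0.25 × 2 = 7.25. Bob offers 7.25 and keeps 10 − 7.25 = 2.75.
Round 2 (Alice proposes): rejecting gives Bob an expected 0.75 × 2.75 + 0.25 × 1 = 2.3125, so Alice offers 2.3125, keeping 7.6875.
Round 1 (Bob proposes): rejecting gives Alice an expected 0.75 × 7.6875 + 0.25 × 2 = 6.265625. Bob offers 6.265625 and keeps 10 − 6.265625 = 3.734375.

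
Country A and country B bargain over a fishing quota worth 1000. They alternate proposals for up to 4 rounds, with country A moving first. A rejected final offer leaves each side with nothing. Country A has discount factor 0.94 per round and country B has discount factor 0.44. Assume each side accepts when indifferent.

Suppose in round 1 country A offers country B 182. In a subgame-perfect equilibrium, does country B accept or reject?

Round 4 (country B proposes): rejection yields 0 for country A; country B offers 0 and keeps 1000.
Round 3 (country A proposes): country B can get 1000 next round, worth 0.44 × 1000 = 440 now; country A offers that and keeps 560.
Round 2 (country B proposes): country A can get 560 next round, worth 0.94 × 560 = 526.4 now, so country B offers 526.4, keeping 473.6.
So by rejecting in round 1, country B gets 473.6 next round, worth 0.44 × 473.6 = 208.384 now.
Offer 182 < 208.384, so country B rejects.

Reject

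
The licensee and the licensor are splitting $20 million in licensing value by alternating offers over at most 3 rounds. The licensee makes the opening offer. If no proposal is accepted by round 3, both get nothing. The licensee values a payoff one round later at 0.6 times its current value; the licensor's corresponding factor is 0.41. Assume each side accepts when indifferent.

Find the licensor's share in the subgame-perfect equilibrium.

Round 3 (the licensee proposes): rejection yields 0 for the licensor; the licensee offers 0 and keeps 20.
Round 2 (the licensor proposes): the licensee can get 20 next round, worth 0.6 × 20 = 12 now. The licensor offers 12 and keeps 20 − 12 = 8.
Round 1 (the licensee proposes): the licensor can get 8 next round, worth 0.41 × 8 = 3.28 now; the licensee offers that and keeps 16.72.

3.28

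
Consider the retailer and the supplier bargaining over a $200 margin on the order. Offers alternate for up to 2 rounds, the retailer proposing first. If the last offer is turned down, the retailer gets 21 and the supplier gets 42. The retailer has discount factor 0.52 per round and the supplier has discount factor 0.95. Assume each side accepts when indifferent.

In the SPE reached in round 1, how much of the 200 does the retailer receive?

29.95

Round 2 (the supplier proposes): the retailer gets 21 if talks fail, so the supplier offers 21 and keeps 179.
Round 1 (the retailer proposes): the supplier can get 179 next round, worth 0.95 × 179 = 170.05 now; the retailer offers that and keeps 29.95.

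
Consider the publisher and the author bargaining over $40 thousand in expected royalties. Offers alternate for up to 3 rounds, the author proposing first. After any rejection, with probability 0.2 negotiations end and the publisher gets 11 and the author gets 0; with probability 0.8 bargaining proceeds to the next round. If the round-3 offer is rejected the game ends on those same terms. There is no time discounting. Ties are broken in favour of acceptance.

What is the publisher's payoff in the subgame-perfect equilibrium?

By backward induction:
Round 3 (the author proposes): the publisher gets 11 if talks fail, so the author offers 11 and keeps 29.
Round 2 (the publisher proposes): rejecting gives the author an expected 0.8 × 29 = 23.2. The publisher offers 23.2 and keeps 40 − 23.2 = 16.8.
Round 1 (the author proposes): rejecting gives the publisher an expected 0.8 × 16.8 + 0.2 × 11 = 15.64. The author offers 15.64 and keeps 40 − 15.64 = 24.36.

15.64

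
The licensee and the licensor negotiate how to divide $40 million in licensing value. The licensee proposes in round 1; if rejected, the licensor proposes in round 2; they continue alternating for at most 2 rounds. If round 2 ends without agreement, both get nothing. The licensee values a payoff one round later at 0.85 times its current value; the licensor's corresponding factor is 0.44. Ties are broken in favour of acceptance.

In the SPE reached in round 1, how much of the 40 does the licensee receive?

Solve by backward induction from round 2.
Round 2 (the licensor proposes): rejection yields 0 for the licensee; the licensor offers 0 and keeps 40.
Round 1 (the licensee proposes): the licensor can get 40 next round, worth 0.44 × 40 = 17.6 now. The licensee offers 17.6 and keeps 40 − 17.6 = 22.4.

22.4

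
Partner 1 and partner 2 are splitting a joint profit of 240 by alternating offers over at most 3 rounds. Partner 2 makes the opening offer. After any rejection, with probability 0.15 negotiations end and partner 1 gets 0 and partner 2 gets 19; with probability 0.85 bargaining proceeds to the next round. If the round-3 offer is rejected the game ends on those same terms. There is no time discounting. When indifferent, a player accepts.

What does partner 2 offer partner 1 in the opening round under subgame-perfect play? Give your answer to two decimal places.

28.18

By backward induction:
Round 3 (partner 2 proposes): rejection yields 0 for partner 1; partner 2 offers 0 and keeps 240.
Round 2 (partner 1 proposes): rejecting gives partner 2 an expected 0.85 × 240 + 0.15 × 19 = 206.85; partner 1 offers that and keeps 33.15.
Round 1 (partner 2 proposes): rejecting gives partner 1 an expected 0.85 × 33.15 = 28.1775; partner 2 offers that and keeps 211.8225.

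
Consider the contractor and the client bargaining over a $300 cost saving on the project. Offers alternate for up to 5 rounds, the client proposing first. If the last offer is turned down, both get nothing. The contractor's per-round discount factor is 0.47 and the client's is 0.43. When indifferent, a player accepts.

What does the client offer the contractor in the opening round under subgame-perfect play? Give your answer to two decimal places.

Round 5 (the client proposes): rejection yields 0 for the contractor; the client offers 0 and keeps 300.
Round 4 (the contractor proposes): the client can get 300 next round, worth 0.43 × 300 = 129 now; the contractor offers that and keeps 171.
Round 3 (the client proposes): the contractor can get 171 next round, worth 0.47 × 171 = 80.37 now; the client offers that and keeps 219.63.
Round 2 (the contractor proposes): the client can get 219.63 next round, worth 0.43 × 219.63 = 94.4409 now. The contractor offers 94.4409 and keeps 300 − 94.4409 = 205.5591.
Round 1 (the client proposes): the contractor can get 205.5591 next round, worth 0.47 × 205.5591 = 96.612777 now. The client offers 96.612777 and keeps 300 − 96.612777 = 203.387223.

96.61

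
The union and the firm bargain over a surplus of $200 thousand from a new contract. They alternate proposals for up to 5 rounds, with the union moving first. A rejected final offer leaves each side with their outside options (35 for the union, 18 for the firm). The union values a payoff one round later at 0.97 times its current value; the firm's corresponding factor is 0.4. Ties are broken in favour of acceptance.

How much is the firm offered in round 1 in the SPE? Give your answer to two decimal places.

Round 5 (the union proposes): the firm gets 18 if talks fail, so the union offers 18 and keeps 182.
Round 4 (the firm proposes): the union can get 182 next round, worth 0.97 × 182 = 176.54 now; the firm offers that and keeps 23.46.
Round 3 (the union proposes): the firm can get 23.46 next round, worth 0.4 × 23.46 = 9.384 now; the union offers that and keeps 190.616.
Round 2 (the firm proposes): the union can get 190.616 next round, worth 0.97 × 190.616 = 184.89752 now; the firm offers that and keeps 15.10248.
Round 1 (the union proposes): the firm can get 15.10248 next round, worth 0.4 × 15.10248 = 6.040992 now; the union offers that and keeps 193.959008.

6.04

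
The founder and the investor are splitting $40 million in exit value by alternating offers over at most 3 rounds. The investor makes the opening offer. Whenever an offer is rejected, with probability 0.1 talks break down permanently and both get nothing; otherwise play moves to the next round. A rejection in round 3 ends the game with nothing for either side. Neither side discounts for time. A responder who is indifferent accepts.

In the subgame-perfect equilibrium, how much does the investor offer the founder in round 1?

3.6

By backward induction:
Round 3 (the investor proposes): rejection yields 0 for the founder; the investor offers 0 and keeps 40.
Round 2 (the founder proposes): rejecting gives the investor an expected 0.9 × 40 = 36, so the founder offers 36, keeping 4.
Round 1 (the investor proposes): rejecting gives the founder an expected 0.9 × 4 = 3.6; the investor offers that and keeps 36.4.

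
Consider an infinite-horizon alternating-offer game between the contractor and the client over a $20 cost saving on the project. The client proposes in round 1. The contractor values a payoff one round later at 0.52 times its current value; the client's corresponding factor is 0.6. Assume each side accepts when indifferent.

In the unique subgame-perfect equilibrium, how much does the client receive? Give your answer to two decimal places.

13.95

In a stationary SPE each proposer offers the other exactly their discounted continuation value.
If the client keeps x when proposing and the contractor keeps y when proposing, then x = 20 − 0.52y and y = 20 − 0.6x.
Solving: x = 20(1 − 0.52) / (1 − 0.6·0.52) = 9.6 / 0.688 ≈ 13.9535.
The contractor gets 20 − 13.9535 ≈ 6.0465.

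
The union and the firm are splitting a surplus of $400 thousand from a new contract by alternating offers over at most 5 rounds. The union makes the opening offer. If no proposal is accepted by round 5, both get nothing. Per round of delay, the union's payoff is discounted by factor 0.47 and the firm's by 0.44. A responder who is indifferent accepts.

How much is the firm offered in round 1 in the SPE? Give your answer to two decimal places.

Round 5 (the union proposes): the firm will accept anything ≥ 0, so the union offers 0 and keeps 400.
Round 4 (the firm proposes): the union can get 400 next round, worth 0.47 × 400 = 188 now, so the firm offers 188, keeping 212.
Round 3 (the union proposes): the firm can get 212 next round, worth 0.44 × 212 = 93.28 now, so the union offers 93.28, keeping 306.72.
Round 2 (the firm proposes): the union can get 306.72 next round, worth 0.47 × 306.72 = 144.1584 now; the firm offers that and keeps 255.8416.
Round 1 (the union proposes): the firm can get 255.8416 next round, worth 0.44 × 255.8416 = 112.570304 now; the union offers that and keeps 287.429696.

112.57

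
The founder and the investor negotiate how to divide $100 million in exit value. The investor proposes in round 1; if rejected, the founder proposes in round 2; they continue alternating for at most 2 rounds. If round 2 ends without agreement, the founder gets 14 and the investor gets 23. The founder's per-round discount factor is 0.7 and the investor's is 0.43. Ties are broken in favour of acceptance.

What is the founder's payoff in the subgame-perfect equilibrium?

53.9

Round 2 (the founder proposes): the investor gets 23 if talks fail, so the founder offers 23 and keeps 77.
Round 1 (the investor proposes): the founder can get 77 next round, worth 0.7 × 77 = 53.9 now. The investor offers 53.9 and keeps 100 − 53.9 = 46.1.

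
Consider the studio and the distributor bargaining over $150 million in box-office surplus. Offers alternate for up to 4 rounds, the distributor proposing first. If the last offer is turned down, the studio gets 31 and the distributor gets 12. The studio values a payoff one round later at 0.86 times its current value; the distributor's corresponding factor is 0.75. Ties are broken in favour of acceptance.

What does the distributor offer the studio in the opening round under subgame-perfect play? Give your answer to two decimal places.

Round 4 (the studio proposes): the distributor gets 12 if talks fail, so the studio offers 12 and keeps 138.
Round 3 (the distributor proposes): the studio can get 138 next round, worth 0.86 × 138 = 118.68 now, so the distributor offers 118.68, keeping 31.32.
Round 2 (the studio proposes): the distributor can get 31.32 next round, worth 0.75 × 31.32 = 23.49 now, so the studio offers 23.49, keeping 126.51.
Round 1 (the distributor proposes): the studio can get 126.51 next round, worth 0.86 × 126.51 = 108.7986 now; the distributor offers that and keeps 41.2014.

108.80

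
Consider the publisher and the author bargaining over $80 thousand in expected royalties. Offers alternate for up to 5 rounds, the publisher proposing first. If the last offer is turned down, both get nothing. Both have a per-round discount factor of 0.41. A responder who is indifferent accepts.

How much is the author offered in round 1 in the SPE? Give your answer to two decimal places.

Round 5 (the publisher proposes): the author will accept anything ≥ 0, so the publisher offers 0 and keeps 80.
Round 4 (the author proposes): the publisher can get 80 next round, worth 0.41 × 80 = 32.8 now, so the author offers 32.8, keeping 47.2.
Round 3 (the publisher proposes): the author can get 47.2 next round, worth 0.41 × 47.2 = 19.352 now; the publisher offers that and keeps 60.648.
Round 2 (the author proposes): the publisher can get 60.648 next round, worth 0.41 × 60.648 = 24.86568 now; the author offers that and keeps 55.13432.
Round 1 (the publisher proposes): the author can get 55.13432 next round, worth 0.41 × 55.13432 = 22.6050712 now; the publisher offers that and keeps 57.3949288.

22.61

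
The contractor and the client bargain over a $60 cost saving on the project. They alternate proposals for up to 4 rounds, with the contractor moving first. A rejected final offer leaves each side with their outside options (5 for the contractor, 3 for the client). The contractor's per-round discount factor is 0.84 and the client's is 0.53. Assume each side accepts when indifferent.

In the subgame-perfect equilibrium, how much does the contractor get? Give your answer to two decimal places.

41.93

Round 4 (the client proposes): the contractor gets 5 if talks fail, so the client offers 5 and keeps 55.
Round 3 (the contractor proposes): the client can get 55 next round, worth 0.53 × 55 = 29.15 now; the contractor offers that and keeps 30.85.
Round 2 (the client proposes): the contractor can get 30.85 next round, worth 0.84 × 30.85 = 25.914 now, so the client offers 25.914, keeping 34.086.
Round 1 (the contractor proposes): the client can get 34.086 next round, worth 0.53 × 34.086 = 18.06558 now; the contractor offers that and keeps 41.93442.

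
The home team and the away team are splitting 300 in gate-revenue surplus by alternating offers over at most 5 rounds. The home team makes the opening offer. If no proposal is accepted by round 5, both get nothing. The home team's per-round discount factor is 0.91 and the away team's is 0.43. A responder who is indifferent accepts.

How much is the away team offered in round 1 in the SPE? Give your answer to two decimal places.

16.15

Solve by backward induction from round 5.
Round 5 (the home team proposes): rejection yields 0 for the away team; the home team offers 0 and keeps 300.
Round 4 (the away team proposes): the home team can get 300 next round, worth 0.91 × 300 = 273 now, so the away team offers 273, keeping 27.
Round 3 (the home team proposes): the away team can get 27 next round, worth 0.43 × 27 = 11.61 now. The home team offers 11.61 and keeps 300 − 11.61 = 288.39.
Round 2 (the away team proposes): the home team can get 288.39 next round, worth 0.91 × 288.39 = 262.4349 now, so the away team offers 262.4349, keeping 37.5651.
Round 1 (the home team proposes): the away team can get 37.5651 next round, worth 0.43 × 37.5651 = 16.152993 now. The home team offers 16.152993 and keeps 300 − 16.152993 = 283.847007.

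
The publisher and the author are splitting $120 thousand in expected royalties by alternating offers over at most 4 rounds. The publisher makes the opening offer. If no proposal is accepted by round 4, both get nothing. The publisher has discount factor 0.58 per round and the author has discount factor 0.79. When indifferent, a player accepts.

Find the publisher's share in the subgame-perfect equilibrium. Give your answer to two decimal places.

Round 4 (the author proposes): rejection yields 0 for the publisher; the author offers 0 and keeps 120.
Round 3 (the publisher proposes): the author can get 120 next round, worth 0.79 × 120 = 94.8 now; the publisher offers that and keeps 25.2.
Round 2 (the author proposes): the publisher can get 25.2 next round, worth 0.58 × 25.2 = 14.616 now. The author offers 14.616 and keeps 120 − 14.616 = 105.384.
Round 1 (the publisher proposes): the author can get 105.384 next round, worth 0.79 × 105.384 = 83.25336 now, so the publisher offers 83.25336, keeping 36.74664.

36.75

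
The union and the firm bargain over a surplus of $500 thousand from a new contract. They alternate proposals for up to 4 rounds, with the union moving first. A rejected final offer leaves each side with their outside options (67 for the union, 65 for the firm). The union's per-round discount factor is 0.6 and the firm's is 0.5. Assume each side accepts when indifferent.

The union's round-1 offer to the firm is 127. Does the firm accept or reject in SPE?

Work out the firm's continuation value if the offer is rejected.
Round 4 (the firm proposes): the union gets 67 if talks fail, so the firm offers 67 and keeps 433.
Round 3 (the union proposes): the firm can get 433 next round, worth 0.5 × 433 = 216.5 now; the union offers that and keeps 283.5.
Round 2 (the firm proposes): the union can get 283.5 next round, worth 0.6 × 283.5 = 170.1 now; the firm offers that and keeps 329.9.
So by rejecting in round 1, the firm gets 329.9 next round, worth 0.5 × 329.9 = 164.95 now.
Offer 127 < 164.95, so the firm rejects.

Reject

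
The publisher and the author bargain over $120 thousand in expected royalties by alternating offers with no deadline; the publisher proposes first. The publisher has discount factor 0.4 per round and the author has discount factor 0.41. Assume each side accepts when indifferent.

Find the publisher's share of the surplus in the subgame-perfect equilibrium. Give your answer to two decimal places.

In a stationary SPE each proposer offers the other exactly their discounted continuation value.
If the publisher keeps x when proposing and the author keeps y when proposing, then x = 120 − 0.41y and y = 120 − 0.4x.
Solving: x = 120(1 − 0.41) / (1 − 0.4·0.41) = 70.8 / 0.836 ≈ 84.6890.
The author gets 120 − 84.6890 ≈ 35.3110.

84.69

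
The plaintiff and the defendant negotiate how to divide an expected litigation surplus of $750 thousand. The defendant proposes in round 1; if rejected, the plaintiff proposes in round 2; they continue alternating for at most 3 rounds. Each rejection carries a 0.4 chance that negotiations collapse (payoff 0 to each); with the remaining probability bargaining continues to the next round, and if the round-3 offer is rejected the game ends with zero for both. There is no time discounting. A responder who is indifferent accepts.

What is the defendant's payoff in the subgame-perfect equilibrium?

Round 3 (the defendant proposes): the plaintiff will accept anything ≥ 0, so the defendant offers 0 and keeps 750.
Round 2 (the plaintiff proposes): rejecting gives the defendant an expected 0.6 × 750 = 450; the plaintiff offers that and keeps 300.
Round 1 (the defendant proposes): rejecting gives the plaintiff an expected 0.6 × 300 = 180; the defendant offers that and keeps 570.

570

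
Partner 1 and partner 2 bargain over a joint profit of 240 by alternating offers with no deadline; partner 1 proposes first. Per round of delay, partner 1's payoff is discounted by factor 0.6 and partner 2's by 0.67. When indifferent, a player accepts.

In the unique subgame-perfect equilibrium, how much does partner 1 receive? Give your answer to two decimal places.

132.44

In a stationary SPE each proposer offers the other exactly their discounted continuation value.
If partner 1 keeps x when proposing and partner 2 keeps y when proposing, then x = 240 − 0.67y and y = 240 − 0.6x.
Solving: x = 240(1 − 0.67) / (1 − 0.6·0.67) = 79.2 / 0.598 ≈ 132.4415.
Partner 2 gets 240 − 132.4415 ≈ 107.5585.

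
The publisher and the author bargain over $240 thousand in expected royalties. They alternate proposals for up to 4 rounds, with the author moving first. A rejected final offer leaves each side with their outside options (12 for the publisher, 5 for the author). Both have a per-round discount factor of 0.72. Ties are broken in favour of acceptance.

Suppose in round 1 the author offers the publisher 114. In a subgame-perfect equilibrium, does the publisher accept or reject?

Reject

Work out the publisher's continuation value if the offer is rejected.
Round 4 (the publisher proposes): the author gets 5 if talks fail, so the publisher offers 5 and keeps 235.
Round 3 (the author proposes): the publisher can get 235 next round, worth 0.72 × 235 = 169.2 now, so the author offers 169.2, keeping 70.8.
Round 2 (the publisher proposes): the author can get 70.8 next round, worth 0.72 × 70.8 = 50.976 now. The publisher offers 50.976 and keeps 240 − 50.976 = 189.024.
So by rejecting in round 1, the publisher gets 189.024 next round, worth 0.72 × 189.024 = 136.09728 now.
Offer 114 < 136.09728, so the publisher rejects.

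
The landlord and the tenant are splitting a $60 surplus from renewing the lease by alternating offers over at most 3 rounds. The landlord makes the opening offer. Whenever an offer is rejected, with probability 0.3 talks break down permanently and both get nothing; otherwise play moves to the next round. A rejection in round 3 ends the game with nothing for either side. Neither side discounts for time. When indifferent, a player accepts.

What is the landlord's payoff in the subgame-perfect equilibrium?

Round 3 (the landlord proposes): rejection yields 0 for the tenant; the landlord offers 0 and keeps 60.
Round 2 (the tenant proposes): rejecting gives the landlord an expected 0.7 × 60 = 42. The tenant offers 42 and keeps 60 − 42 = 18.
Round 1 (the landlord proposes): rejecting gives the tenant an expected 0.7 × 18 = 12.6. The landlord offers 12.6 and keeps 60 − 12.6 = 47.4.

47.4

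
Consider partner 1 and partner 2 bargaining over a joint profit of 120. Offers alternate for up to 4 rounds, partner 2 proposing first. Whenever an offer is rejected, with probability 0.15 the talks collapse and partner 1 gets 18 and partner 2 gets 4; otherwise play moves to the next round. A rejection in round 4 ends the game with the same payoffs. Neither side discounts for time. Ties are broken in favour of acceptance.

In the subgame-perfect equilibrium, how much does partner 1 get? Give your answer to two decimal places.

90.68

Round 4 (partner 1 proposes): partner 2 gets 4 if talks fail, so partner 1 offers 4 and keeps 116.
Round 3 (partner 2 proposes): rejecting gives partner 1 an expected 0.85 × 116 + 0.15 × 18 = 101.3. Partner 2 offers 101.3 and keeps 120 − 101.3 = 18.7.
Round 2 (partner 1 proposes): rejecting gives partner 2 an expected 0.85 × 18.7 + 0.15 × 4 = 16.495; partner 1 offers that and keeps 103.505.
Round 1 (partner 2 proposes): rejecting gives partner 1 an expected 0.85 × 103.505 + 0.15 × 18 = 90.67925; partner 2 offers that and keeps 29.32075.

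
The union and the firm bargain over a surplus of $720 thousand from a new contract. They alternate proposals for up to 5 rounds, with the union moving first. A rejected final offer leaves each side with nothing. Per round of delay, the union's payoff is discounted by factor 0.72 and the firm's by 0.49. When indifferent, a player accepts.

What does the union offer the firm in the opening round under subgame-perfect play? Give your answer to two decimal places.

Solve by backward induction from round 5.
Round 5 (the union proposes): rejection yields 0 for the firm; the union offers 0 and keeps 720.
Round 4 (the firm proposes): the union can get 720 next round, worth 0.72 × 720 = 518.4 now. The firm offers 518.4 and keeps 720 − 518.4 = 201.6.
Round 3 (the union proposes): the firm can get 201.6 next round, worth 0.49 × 201.6 = 98.784 now. The union offers 98.784 and keeps 720 − 98.784 = 621.216.
Round 2 (the firm proposes): the union can get 621.216 next round, worth 0.72 × 621.216 = 447.27552 now; the firm offers that and keeps 272.72448.
Round 1 (the union proposes): the firm can get 272.72448 next round, worth 0.49 × 272.72448 = 133.6349952 now, so the union offers 133.6349952, keeping 586.3650048.

133.63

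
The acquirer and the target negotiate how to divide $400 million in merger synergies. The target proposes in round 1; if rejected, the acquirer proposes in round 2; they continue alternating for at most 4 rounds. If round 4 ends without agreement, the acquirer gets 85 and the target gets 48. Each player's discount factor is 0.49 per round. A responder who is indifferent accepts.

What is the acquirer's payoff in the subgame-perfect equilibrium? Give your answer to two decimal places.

141.37

Round 4 (the acquirer proposes): the target gets 48 if talks fail, so the acquirer offers 48 and keeps 352.
Round 3 (the target proposes): the acquirer can get 352 next round, worth 0.49 × 352 = 172.48 now. The target offers 172.48 and keeps 400 − 172.48 = 227.52.
Round 2 (the acquirer proposes): the target can get 227.52 next round, worth 0.49 × 227.52 = 111.4848 now, so the acquirer offers 111.4848, keeping 288.5152.
Round 1 (the target proposes): the acquirer can get 288.5152 next round, worth 0.49 × 288.5152 = 141.372448 now, so the target offers 141.372448, keeping 258.627552.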